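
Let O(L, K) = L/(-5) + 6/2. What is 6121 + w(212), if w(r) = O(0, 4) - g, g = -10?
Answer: 6134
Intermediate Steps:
O(L, K) = 3 - L/5 (O(L, K) = L*(-⅕) + 6*(½) = -L/5 + 3 = 3 - L/5)
w(r) = 13 (w(r) = (3 - ⅕*0) - 1*(-10) = (3 + 0) + 10 = 3 + 10 = 13)
6121 + w(212) = 6121 + 13 = 6134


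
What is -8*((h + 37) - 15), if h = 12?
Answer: -272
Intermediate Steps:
-8*((h + 37) - 15) = -8*((12 + 37) - 15) = -8*(49 - 15) = -8*34 = -272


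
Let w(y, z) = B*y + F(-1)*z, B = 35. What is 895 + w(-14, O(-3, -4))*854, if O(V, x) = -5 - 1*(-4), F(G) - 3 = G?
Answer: -419273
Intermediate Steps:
F(G) = 3 + G
O(V, x) = -1 (O(V, x) = -5 + 4 = -1)
w(y, z) = 2*z + 35*y (w(y, z) = 35*y + (3 - 1)*z = 35*y + 2*z = 2*z + 35*y)
895 + w(-14, O(-3, -4))*854 = 895 + (2*(-1) + 35*(-14))*854 = 895 + (-2 - 490)*854 = 895 - 492*854 = 895 - 420168 = -419273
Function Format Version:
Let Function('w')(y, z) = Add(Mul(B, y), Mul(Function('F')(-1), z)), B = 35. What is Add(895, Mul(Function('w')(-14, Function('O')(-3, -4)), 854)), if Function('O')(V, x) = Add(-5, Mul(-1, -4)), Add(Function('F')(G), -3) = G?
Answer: -419273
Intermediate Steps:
Function('F')(G) = Add(3, G)
Function('O')(V, x) = -1 (Function('O')(V, x) = Add(-5, 4) = -1)
Function('w')(y, z) = Add(Mul(2, z), Mul(35, y)) (Function('w')(y, z) = Add(Mul(35, y), Mul(Add(3, -1), z)) = Add(Mul(35, y), Mul(2, z)) = Add(Mul(2, z), Mul(35, y)))
Add(895, Mul(Function('w')(-14, Function('O')(-3, -4)), 854)) = Add(895, Mul(Add(Mul(2, -1), Mul(35, -14)), 854)) = Add(895, Mul(Add(-2, -490), 854)) = Add(895, Mul(-492, 854)) = Add(895, -420168) = -419273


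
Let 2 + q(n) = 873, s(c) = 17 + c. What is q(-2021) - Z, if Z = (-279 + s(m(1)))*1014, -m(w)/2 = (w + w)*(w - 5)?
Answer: 250315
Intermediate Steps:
m(w) = -4*w*(-5 + w) (m(w) = -2*(w + w)*(w - 5) = -2*2*w*(-5 + w) = -4*w*(-5 + w))
q(n) = 871 (q(n) = -2 + 873 = 871)
Z = -249444 (Z = (-279 + (17 + 4*1*(5 - 1*1)))*1014 = (-279 + (17 + 4*1*(5 - 1)))*1014 = (-279 + (17 + 4*1*4))*1014 = (-279 + (17 + 16))*1014 = (-279 + 33)*1014 = -246*1014 = -249444)
q(-2021) - Z = 871 - 1*(-249444) = 871 + 249444 = 250315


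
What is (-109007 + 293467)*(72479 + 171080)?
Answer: 44926893140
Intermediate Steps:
(-109007 + 293467)*(72479 + 171080) = 184460*243559 = 44926893140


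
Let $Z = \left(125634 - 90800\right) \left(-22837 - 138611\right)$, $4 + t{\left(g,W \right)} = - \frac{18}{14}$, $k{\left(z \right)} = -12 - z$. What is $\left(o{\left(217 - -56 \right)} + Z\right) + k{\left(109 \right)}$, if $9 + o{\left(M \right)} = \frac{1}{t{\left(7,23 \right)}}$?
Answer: $- \frac{208083551201}{37} \approx -5.6239 \cdot 10^{9}$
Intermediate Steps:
$t{\left(g,W \right)} = - \frac{37}{7}$ ($t{\left(g,W \right)} = -4 - \frac{18}{14} = -4 - \frac{9}{7} = - \frac{37}{7}$)
$Z = -5623879632$ ($Z = 34834 \left(-161448\right) = -5623879632$)
$o{\left(M \right)} = - \frac{340}{37}$ ($o{\left(M \right)} = -9 + \frac{1}{- \frac{37}{7}} = -9 - \frac{7}{37} = - \frac{340}{37}$)
$\left(o{\left(217 - -56 \right)} + Z\right) + k{\left(109 \right)} = \left(- \frac{340}{37} - 5623879632\right) - 121 = - \frac{208083546724}{37} - 121 = - \frac{208083551201}{37}$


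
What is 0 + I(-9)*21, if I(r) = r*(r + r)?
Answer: 3402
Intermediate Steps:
I(r) = 2*r² (I(r) = r*(2*r) = 2*r²)
0 + I(-9)*21 = 0 + (2*(-9)²)*21 = 0 + (2*81)*21 = 0 + 162*21 = 0 + 3402 = 3402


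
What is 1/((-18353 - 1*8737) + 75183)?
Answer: 1/48093 ≈ 2.0793e-5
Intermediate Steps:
1/((-18353 - 1*8737) + 75183) = 1/((-18353 - 8737) + 75183) = 1/(-27090 + 75183) = 1/48093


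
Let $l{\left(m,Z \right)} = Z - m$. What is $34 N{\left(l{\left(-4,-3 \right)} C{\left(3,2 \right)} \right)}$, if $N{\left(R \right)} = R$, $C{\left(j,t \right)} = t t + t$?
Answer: $204$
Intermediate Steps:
$C{\left(j,t \right)} = t + t^{2}$ ($C{\left(j,t \right)} = t^{2} + t = t + t^{2}$)
$34 N{\left(l{\left(-4,-3 \right)} C{\left(3,2 \right)} \right)} = 34 \left(-3 - -4\right) 2 \left(1 + 2\right) = 34 \left(-3 + 4\right) 2 \cdot 3 = 34 \cdot 1 \cdot 6 = 34 \cdot 6 = 204$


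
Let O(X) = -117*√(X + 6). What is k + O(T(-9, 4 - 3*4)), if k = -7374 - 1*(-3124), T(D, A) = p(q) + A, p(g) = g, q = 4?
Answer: -4250 - 117*√2 ≈ -4415.5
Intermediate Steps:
T(D, A) = 4 + A
k = -4250 (k = -7374 + 3124 = -4250)
O(X) = -117*√(6 + X)
k + O(T(-9, 4 - 3*4)) = -4250 - 117*√(6 + (4 + (4 - 3*4))) = -4250 - 117*√(6 + (4 + (4 - 12))) = -4250 - 117*√(6 + (4 - 8)) = -4250 - 117*√(6 - 4) = -4250 - 117*√2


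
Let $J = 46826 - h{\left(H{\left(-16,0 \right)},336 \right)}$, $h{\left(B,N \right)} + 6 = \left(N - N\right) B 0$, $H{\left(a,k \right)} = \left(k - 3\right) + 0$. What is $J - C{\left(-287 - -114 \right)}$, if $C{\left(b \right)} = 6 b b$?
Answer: $-132742$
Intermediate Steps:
$H{\left(a,k \right)} = -3 + k$ ($H{\left(a,k \right)} = \left(-3 + k\right) + 0 = -3 + k$)
$h{\left(B,N \right)} = -6$ ($h{\left(B,N \right)} = -6 + \left(N - N\right) B 0 = -6 + 0 B 0 = -6 + 0 \cdot 0 = -6 + 0 = -6$)
$C{\left(b \right)} = 6 b^{2}$
$J = 46832$ ($J = 46826 - -6 = 46826 + 6 = 46832$)
$J - C{\left(-287 - -114 \right)} = 46832 - 6 \left(-287 - -114\right)^{2} = 46832 - 6 \left(-287 + 114\right)^{2} = 46832 - 6 \left(-173\right)^{2} = 46832 - 6 \cdot 29929 = 46832 - 179574 = -132742$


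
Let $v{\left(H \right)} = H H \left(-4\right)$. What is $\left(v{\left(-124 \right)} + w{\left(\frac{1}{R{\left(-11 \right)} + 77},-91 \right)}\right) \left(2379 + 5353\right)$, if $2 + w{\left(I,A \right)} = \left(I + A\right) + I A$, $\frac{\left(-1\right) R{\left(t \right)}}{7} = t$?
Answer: $- \frac{36672984248}{77} \approx -4.7627 \cdot 10^{8}$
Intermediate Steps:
$R{\left(t \right)} = - 7 t$
$v{\left(H \right)} = - 4 H^{2}$ ($v{\left(H \right)} = H^{2} \left(-4\right) = - 4 H^{2}$)
$w{\left(I,A \right)} = -2 + A + I + A I$ ($w{\left(I,A \right)} = -2 + \left(\left(I + A\right) + I A\right) = -2 + \left(\left(A + I\right) + A I\right) = -2 + \left(A + I + A I\right) = -2 + A + I + A I$)
$\left(v{\left(-124 \right)} + w{\left(\frac{1}{R{\left(-11 \right)} + 77},-91 \right)}\right) \left(2379 + 5353\right) = \left(- 4 \left(-124\right)^{2} - \left(93 + \frac{90}{\left(-7\right) \left(-11\right) + 77}\right)\right) \left(2379 + 5353\right) = \left(\left(-4\right) 15376 - \left(93 + \frac{90}{77 + 77}\right)\right) 7732 = \left(-61504 - \left(93 + \frac{45}{77}\right)\right) 7732 = \left(-61504 - \frac{7206}{77}\right) 7732 = \left(- \frac{4743014}{77}\right) 7732 = - \frac{36672984248}{77}$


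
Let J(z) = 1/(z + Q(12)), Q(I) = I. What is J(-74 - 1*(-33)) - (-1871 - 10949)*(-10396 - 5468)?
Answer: -5897917921/29 ≈ -2.0338e+8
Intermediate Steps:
J(z) = 1/(12 + z) (J(z) = 1/(z + 12) = 1/(12 + z))
J(-74 - 1*(-33)) - (-1871 - 10949)*(-10396 - 5468) = 1/(12 + (-74 - 1*(-33))) - (-1871 - 10949)*(-10396 - 5468) = 1/(12 + (-74 + 33)) - (-12820)*(-15864) = 1/(12 - 41) - 1*203376480 = 1/(-29) - 203376480 = -1/29 - 203376480 = -5897917921/29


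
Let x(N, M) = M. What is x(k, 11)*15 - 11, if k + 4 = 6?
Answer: 154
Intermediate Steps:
k = 2 (k = -4 + 6 = 2)
x(k, 11)*15 - 11 = 11*15 - 11 = 165 - 11 = 154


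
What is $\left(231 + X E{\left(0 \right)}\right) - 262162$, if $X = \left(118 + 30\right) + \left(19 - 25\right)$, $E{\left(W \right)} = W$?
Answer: $-261931$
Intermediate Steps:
$X = 142$ ($X = 148 + \left(19 - 25\right) = 148 - 6 = 142$)
$\left(231 + X E{\left(0 \right)}\right) - 262162 = \left(231 + 142 \cdot 0\right) - 262162 = \left(231 + 0\right) - 262162 = 231 - 262162 = -261931$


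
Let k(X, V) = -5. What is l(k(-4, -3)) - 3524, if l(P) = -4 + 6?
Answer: -3522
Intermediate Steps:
l(P) = 2
l(k(-4, -3)) - 3524 = 2 - 3524 = -3522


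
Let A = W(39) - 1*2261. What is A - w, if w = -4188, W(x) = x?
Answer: 1966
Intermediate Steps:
A = -2222 (A = 39 - 1*2261 = 39 - 2261 = -2222)
A - w = -2222 - 1*(-4188) = -2222 + 4188 = 1966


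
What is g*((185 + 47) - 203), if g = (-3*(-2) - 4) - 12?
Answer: -290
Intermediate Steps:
g = -10 (g = (6 - 4) - 12 = 2 - 12 = -10)
g*((185 + 47) - 203) = -10*((185 + 47) - 203) = -10*(232 - 203) = -10*29 = -290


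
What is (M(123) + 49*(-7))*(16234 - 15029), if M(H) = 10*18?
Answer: -196415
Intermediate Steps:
M(H) = 180
(M(123) + 49*(-7))*(16234 - 15029) = (180 + 49*(-7))*(16234 - 15029) = (180 - 343)*1205 = -163*1205 = -196415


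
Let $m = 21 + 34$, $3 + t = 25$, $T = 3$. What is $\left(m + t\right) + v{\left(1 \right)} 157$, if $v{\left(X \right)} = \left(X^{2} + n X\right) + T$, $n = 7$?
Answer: $1804$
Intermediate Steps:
$t = 22$ ($t = -3 + 25 = 22$)
$m = 55$
$v{\left(X \right)} = 3 + X^{2} + 7 X$ ($v{\left(X \right)} = \left(X^{2} + 7 X\right) + 3 = 3 + X^{2} + 7 X$)
$\left(m + t\right) + v{\left(1 \right)} 157 = \left(55 + 22\right) + \left(3 + 1^{2} + 7 \cdot 1\right) 157 = 77 + \left(3 + 1 + 7\right) 157 = 77 + 11 \cdot 157 = 77 + 1727 = 1804$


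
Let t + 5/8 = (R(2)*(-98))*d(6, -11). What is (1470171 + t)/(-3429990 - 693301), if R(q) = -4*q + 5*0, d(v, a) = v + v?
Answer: -11836627/32986328 ≈ -0.35883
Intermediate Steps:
d(v, a) = 2*v
R(q) = -4*q (R(q) = -4*q + 0 = -4*q)
t = 75259/8 (t = -5/8 + (-4*2*(-98))*(2*6) = -5/8 - 8*(-98)*12 = -5/8 + 784*12 = -5/8 + 9408 = 75259/8 ≈ 9407.4)
(1470171 + t)/(-3429990 - 693301) = (1470171 + 75259/8)/(-3429990 - 693301) = (11836627/8)/(-4123291) = (11836627/8)*(-1/4123291) = -11836627/32986328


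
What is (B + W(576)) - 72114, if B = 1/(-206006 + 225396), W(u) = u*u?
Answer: 5034846181/19390 ≈ 2.5966e+5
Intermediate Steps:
W(u) = u²
B = 1/19390 ≈ 5.1573e-5
(B + W(576)) - 72114 = (1/19390 + 576²) - 72114 = (1/19390 + 331776) - 72114 = 6433136641/19390 - 72114 = 5034846181/19390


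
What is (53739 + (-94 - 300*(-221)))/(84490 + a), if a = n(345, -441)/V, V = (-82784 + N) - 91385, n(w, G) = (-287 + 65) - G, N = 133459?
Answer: 1627653650/1146529227 ≈ 1.4196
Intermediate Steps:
n(w, G) = -222 - G
V = -40710 (V = (-82784 + 133459) - 91385 = 50675 - 91385 = -40710)
a = -73/13570 (a = (-222 - 1*(-441))/(-40710) = (-222 + 441)*(-1/40710) = 219*(-1/40710) = -73/13570 ≈ -0.0053795)
(53739 + (-94 - 300*(-221)))/(84490 + a) = (53739 + (-94 - 300*(-221)))/(84490 - 73/13570) = (53739 + (-94 + 66300))/(1146529227/13570) = (53739 + 66206)*(13570/1146529227) = 119945*(13570/1146529227) = 1627653650/1146529227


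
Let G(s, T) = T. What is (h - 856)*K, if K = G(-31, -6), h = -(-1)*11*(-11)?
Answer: 5862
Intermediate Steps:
h = -121 (h = -1*(-11)*(-11) = 11*(-11) = -121)
K = -6
(h - 856)*K = (-121 - 856)*(-6) = -977*(-6) = 5862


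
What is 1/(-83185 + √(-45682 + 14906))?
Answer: -83185/6919775001 - 2*I*√7694/6919775001 ≈ -1.2021e-5 - 2.5352e-8*I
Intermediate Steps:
1/(-83185 + √(-45682 + 14906)) = 1/(-83185 + √(-30776)) = 1/(-83185 + 2*I*√7694)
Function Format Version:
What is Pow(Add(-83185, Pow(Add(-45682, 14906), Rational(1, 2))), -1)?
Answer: Add(Rational(-83185, 6919775001), Mul(Rational(-2, 6919775001), I, Pow(7694, Rational(1, 2)))) ≈ Add(-1.2021e-5, Mul(-2.5352e-8, I))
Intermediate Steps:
Pow(Add(-83185, Pow(Add(-45682, 14906), Rational(1, 2))), -1) = Pow(Add(-83185, Pow(-30776, Rational(1, 2))), -1) = Pow(Add(-83185, Mul(2, I, Pow(7694, Rational(1, 2)))), -1)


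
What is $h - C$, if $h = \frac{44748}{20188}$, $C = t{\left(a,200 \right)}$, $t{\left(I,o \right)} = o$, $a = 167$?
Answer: $- \frac{998213}{5047} \approx -197.78$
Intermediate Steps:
$C = 200$
$h = \frac{11187}{5047}$ ($h = 44748 \cdot \frac{1}{20188} = \frac{11187}{5047} \approx 2.2166$)
$h - C = \frac{11187}{5047} - 200 = - \frac{998213}{5047}$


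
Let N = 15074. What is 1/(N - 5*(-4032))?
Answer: 1/35234 ≈ 2.8382e-5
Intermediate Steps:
1/(N - 5*(-4032)) = 1/(15074 - 5*(-4032)) = 1/(15074 + 20160) = 1/35234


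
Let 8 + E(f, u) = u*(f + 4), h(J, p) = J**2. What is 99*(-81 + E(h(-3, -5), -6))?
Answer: -16533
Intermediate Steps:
E(f, u) = -8 + u*(4 + f) (E(f, u) = -8 + u*(f + 4) = -8 + u*(4 + f))
99*(-81 + E(h(-3, -5), -6)) = 99*(-81 + (-8 + 4*(-6) + (-3)**2*(-6))) = 99*(-81 + (-8 - 24 + 9*(-6))) = 99*(-81 + (-8 - 24 - 54)) = 99*(-81 - 86) = 99*(-167) = -16533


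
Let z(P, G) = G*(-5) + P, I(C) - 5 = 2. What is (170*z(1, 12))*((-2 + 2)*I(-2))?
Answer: 0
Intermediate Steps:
I(C) = 7 (I(C) = 5 + 2 = 7)
z(P, G) = P - 5*G (z(P, G) = -5*G + P = P - 5*G)
(170*z(1, 12))*((-2 + 2)*I(-2)) = (170*(1 - 5*12))*((-2 + 2)*7) = (170*(1 - 60))*(0*7) = (170*(-59))*0 = -10030*0 = 0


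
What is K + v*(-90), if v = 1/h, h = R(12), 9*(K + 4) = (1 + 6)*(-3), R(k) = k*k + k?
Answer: -539/78 ≈ -6.9103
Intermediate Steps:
R(k) = k + k² (R(k) = k² + k = k + k²)
K = -19/3 (K = -4 + ((1 + 6)*(-3))/9 = -4 + (7*(-3))/9 = -4 + (⅑)*(-21) = -4 - 7/3 = -19/3 ≈ -6.3333)
h = 156 (h = 12*(1 + 12) = 12*13 = 156)
v = 1/156 ≈ 0.0064103
K + v*(-90) = -19/3 + (1/156)*(-90) = -19/3 - 15/26 = -539/78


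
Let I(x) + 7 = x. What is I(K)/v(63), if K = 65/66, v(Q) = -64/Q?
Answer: 8337/1408 ≈ 5.9212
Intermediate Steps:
K = 65/66 (K = 65*(1/66) = 65/66 ≈ 0.98485)
I(x) = -7 + x
I(K)/v(63) = (-7 + 65/66)/((-64/63)) = -397/(66*((-64*1/63))) = -397/(66*(-64/63)) = -397/66*(-63/64) = 8337/1408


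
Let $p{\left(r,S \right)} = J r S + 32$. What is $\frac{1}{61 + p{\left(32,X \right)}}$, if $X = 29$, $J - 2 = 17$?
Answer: $\frac{1}{17725} \approx 5.6417 \cdot 10^{-5}$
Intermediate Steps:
$J = 19$ ($J = 2 + 17 = 19$)
$p{\left(r,S \right)} = 32 + 19 S r$ ($p{\left(r,S \right)} = 19 r S + 32 = 19 S r + 32 = 32 + 19 S r$)
$\frac{1}{61 + p{\left(32,X \right)}} = \frac{1}{61 + \left(32 + 19 \cdot 29 \cdot 32\right)} = \frac{1}{61 + \left(32 + 17632\right)} = \frac{1}{61 + 17664} = \frac{1}{17725}$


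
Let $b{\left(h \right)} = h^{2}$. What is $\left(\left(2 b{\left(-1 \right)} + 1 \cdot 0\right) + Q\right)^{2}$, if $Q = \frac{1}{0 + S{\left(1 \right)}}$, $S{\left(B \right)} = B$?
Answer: $9$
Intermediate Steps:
$Q = 1$ ($Q = \frac{1}{0 + 1} = 1^{-1} = 1$)
$\left(\left(2 b{\left(-1 \right)} + 1 \cdot 0\right) + Q\right)^{2} = \left(\left(2 \left(-1\right)^{2} + 1 \cdot 0\right) + 1\right)^{2} = \left(\left(2 \cdot 1 + 0\right) + 1\right)^{2} = \left(\left(2 + 0\right) + 1\right)^{2} = \left(2 + 1\right)^{2} = 3^{2} = 9$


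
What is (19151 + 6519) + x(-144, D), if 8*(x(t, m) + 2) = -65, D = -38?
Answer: 205279/8 ≈ 25660.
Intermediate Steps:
x(t, m) = -81/8 (x(t, m) = -2 + (⅛)*(-65) = -2 - 65/8 = -81/8)
(19151 + 6519) + x(-144, D) = (19151 + 6519) - 81/8 = 25670 - 81/8 = 205279/8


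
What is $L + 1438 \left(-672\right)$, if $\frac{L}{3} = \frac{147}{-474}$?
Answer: $- \frac{152681235}{158} \approx -9.6634 \cdot 10^{5}$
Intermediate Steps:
$L = - \frac{147}{158}$ ($L = 3 \frac{147}{-474} = 3 \cdot 147 \left(- \frac{1}{474}\right) = 3 \left(- \frac{49}{158}\right) = - \frac{147}{158} \approx -0.93038$)
$L + 1438 \left(-672\right) = - \frac{147}{158} + 1438 \left(-672\right) = - \frac{147}{158} - 966336 = - \frac{152681235}{158}$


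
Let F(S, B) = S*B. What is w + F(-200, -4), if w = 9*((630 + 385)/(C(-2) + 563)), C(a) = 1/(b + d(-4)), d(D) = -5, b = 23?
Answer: 1654486/2027 ≈ 816.22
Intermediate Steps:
F(S, B) = B*S
C(a) = 1/18 (C(a) = 1/(23 - 5) = 1/18)
w = 32886/2027 (w = 9*((630 + 385)/(1/18 + 563)) = 9*(1015/(10135/18)) = 9*(1015*(18/10135)) = 9*(3654/2027) = 32886/2027 ≈ 16.224)
w + F(-200, -4) = 32886/2027 - 4*(-200) = 32886/2027 + 800 = 1654486/2027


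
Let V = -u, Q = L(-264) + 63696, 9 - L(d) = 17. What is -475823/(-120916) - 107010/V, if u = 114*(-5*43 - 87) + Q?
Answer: 70688953/9310532 ≈ 7.5924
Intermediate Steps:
L(d) = -8 (L(d) = 9 - 1*17 = 9 - 17 = -8)
Q = 63688 (Q = -8 + 63696 = 63688)
u = 29260 (u = 114*(-5*43 - 87) + 63688 = 114*(-215 - 87) + 63688 = 114*(-302) + 63688 = -34428 + 63688 = 29260)
V = -29260 (V = -1*29260 = -29260)
-475823/(-120916) - 107010/V = -475823/(-120916) - 107010/(-29260) = -475823*(-1/120916) - 107010*(-1/29260) = 475823/120916 + 10701/2926 = 70688953/9310532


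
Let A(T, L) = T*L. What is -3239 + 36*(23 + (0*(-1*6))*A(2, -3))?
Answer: -2411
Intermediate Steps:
A(T, L) = L*T
-3239 + 36*(23 + (0*(-1*6))*A(2, -3)) = -3239 + 36*(23 + (0*(-1*6))*(-3*2)) = -3239 + 36*(23 + (0*(-6))*(-6)) = -3239 + 36*(23 + 0*(-6)) = -3239 + 36*(23 + 0) = -3239 + 36*23 = -3239 + 828 = -2411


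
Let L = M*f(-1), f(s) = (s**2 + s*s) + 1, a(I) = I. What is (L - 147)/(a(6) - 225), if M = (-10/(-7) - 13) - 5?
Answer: 459/511 ≈ 0.89824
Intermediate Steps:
f(s) = 1 + 2*s**2 (f(s) = (s**2 + s**2) + 1 = 2*s**2 + 1 = 1 + 2*s**2)
M = -116/7 (M = (-10*(-1/7) - 13) - 5 = (10/7 - 13) - 5 = -81/7 - 5 = -116/7 ≈ -16.571)
L = -348/7 (L = -116*(1 + 2*(-1)**2)/7 = -116*(1 + 2*1)/7 = -116*(1 + 2)/7 = -116/7*3 = -348/7 ≈ -49.714)
(L - 147)/(a(6) - 225) = (-348/7 - 147)/(6 - 225) = -1377/7/(-219) = -1377/7*(-1/219) = 459/511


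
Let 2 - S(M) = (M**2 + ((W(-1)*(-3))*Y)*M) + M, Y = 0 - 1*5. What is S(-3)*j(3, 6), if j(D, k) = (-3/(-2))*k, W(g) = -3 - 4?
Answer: -2871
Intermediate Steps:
W(g) = -7
Y = -5 (Y = 0 - 5 = -5)
S(M) = 2 - M**2 + 104*M (S(M) = 2 - ((M**2 + (-7*(-3)*(-5))*M) + M) = 2 - ((M**2 + (21*(-5))*M) + M) = 2 - ((M**2 - 105*M) + M) = 2 - (M**2 - 104*M) = 2 + (-M**2 + 104*M) = 2 - M**2 + 104*M)
j(D, k) = 3*k/2 (j(D, k) = (-3*(-1/2))*k = 3*k/2)
S(-3)*j(3, 6) = (2 - 1*(-3)**2 + 104*(-3))*((3/2)*6) = (2 - 1*9 - 312)*9 = (2 - 9 - 312)*9 = -319*9 = -2871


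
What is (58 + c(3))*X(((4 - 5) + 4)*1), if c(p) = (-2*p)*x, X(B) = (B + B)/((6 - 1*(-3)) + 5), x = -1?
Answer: 192/7 ≈ 27.429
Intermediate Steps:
X(B) = B/7 (X(B) = (2*B)/((6 + 3) + 5) = (2*B)/(9 + 5) = (2*B)/14 = (2*B)*(1/14) = B/7)
c(p) = 2*p (c(p) = -2*p*(-1) = 2*p)
(58 + c(3))*X(((4 - 5) + 4)*1) = (58 + 2*3)*((((4 - 5) + 4)*1)/7) = (58 + 6)*(((-1 + 4)*1)/7) = 64*((3*1)/7) = 64*((⅐)*3) = 64*(3/7) = 192/7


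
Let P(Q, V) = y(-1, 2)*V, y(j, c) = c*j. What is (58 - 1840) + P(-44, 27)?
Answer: -1836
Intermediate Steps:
P(Q, V) = -2*V (P(Q, V) = (2*(-1))*V = -2*V)
(58 - 1840) + P(-44, 27) = (58 - 1840) - 2*27 = -1782 - 54 = -1836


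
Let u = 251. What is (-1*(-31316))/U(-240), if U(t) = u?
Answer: 31316/251 ≈ 124.76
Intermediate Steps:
U(t) = 251
(-1*(-31316))/U(-240) = -1*(-31316)/251 = 31316*(1/251) = 31316/251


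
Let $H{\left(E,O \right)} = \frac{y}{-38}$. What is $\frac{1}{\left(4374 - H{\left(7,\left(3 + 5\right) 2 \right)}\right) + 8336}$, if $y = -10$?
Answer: $\frac{19}{241485} \approx 7.868 \cdot 10^{-5}$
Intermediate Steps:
$H{\left(E,O \right)} = \frac{5}{19}$ ($H{\left(E,O \right)} = - \frac{10}{-38} = \left(-10\right) \left(- \frac{1}{38}\right) = \frac{5}{19}$)
$\frac{1}{\left(4374 - H{\left(7,\left(3 + 5\right) 2 \right)}\right) + 8336} = \frac{1}{\left(4374 - \frac{5}{19}\right) + 8336} = \frac{1}{\frac{83101}{19} + 8336} = \frac{1}{\frac{241485}{19}} = \frac{19}{241485}$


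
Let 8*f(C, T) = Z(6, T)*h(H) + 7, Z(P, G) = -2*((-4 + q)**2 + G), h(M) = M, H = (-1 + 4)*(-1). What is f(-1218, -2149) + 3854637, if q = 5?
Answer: 30824215/8 ≈ 3.8530e+6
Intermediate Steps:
H = -3 (H = 3*(-1) = -3)
Z(P, G) = -2 - 2*G (Z(P, G) = -2*((-4 + 5)**2 + G) = -2*(1**2 + G) = -2*(1 + G) = -2 - 2*G)
f(C, T) = 13/8 + 3*T/4 (f(C, T) = ((-2 - 2*T)*(-3) + 7)/8 = ((6 + 6*T) + 7)/8 = (13 + 6*T)/8 = 13/8 + 3*T/4)
f(-1218, -2149) + 3854637 = (13/8 + (3/4)*(-2149)) + 3854637 = (13/8 - 6447/4) + 3854637 = -12881/8 + 3854637 = 30824215/8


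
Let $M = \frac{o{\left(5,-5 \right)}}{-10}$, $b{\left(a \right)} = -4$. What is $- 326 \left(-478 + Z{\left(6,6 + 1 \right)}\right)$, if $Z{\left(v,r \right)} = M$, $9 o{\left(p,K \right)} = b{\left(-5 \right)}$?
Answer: $\frac{7011608}{45} \approx 1.5581 \cdot 10^{5}$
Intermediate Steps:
$o{\left(p,K \right)} = - \frac{4}{9}$ ($o{\left(p,K \right)} = \frac{1}{9} \left(-4\right) = - \frac{4}{9}$)
$M = \frac{2}{45}$ ($M = - \frac{4}{9 \left(-10\right)} = \left(- \frac{4}{9}\right) \left(- \frac{1}{10}\right) = \frac{2}{45} \approx 0.044444$)
$Z{\left(v,r \right)} = \frac{2}{45}$
$- 326 \left(-478 + Z{\left(6,6 + 1 \right)}\right) = - 326 \left(-478 + \frac{2}{45}\right) = \left(-326\right) \left(- \frac{21508}{45}\right) = \frac{7011608}{45}$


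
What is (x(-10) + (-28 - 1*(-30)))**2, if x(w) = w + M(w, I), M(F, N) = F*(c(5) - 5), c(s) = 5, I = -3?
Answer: 64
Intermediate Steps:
M(F, N) = 0 (M(F, N) = F*(5 - 5) = F*0 = 0)
x(w) = w (x(w) = w + 0 = w)
(x(-10) + (-28 - 1*(-30)))**2 = (-10 + (-28 - 1*(-30)))**2 = (-10 + (-28 + 30))**2 = (-10 + 2)**2 = (-8)**2 = 64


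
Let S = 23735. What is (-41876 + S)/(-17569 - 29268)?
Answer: 18141/46837 ≈ 0.38732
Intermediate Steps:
(-41876 + S)/(-17569 - 29268) = (-41876 + 23735)/(-17569 - 29268) = -18141/(-46837) = -18141*(-1/46837) = 18141/46837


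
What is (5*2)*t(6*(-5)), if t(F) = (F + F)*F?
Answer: 18000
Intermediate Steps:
t(F) = 2*F² (t(F) = (2*F)*F = 2*F²)
(5*2)*t(6*(-5)) = (5*2)*(2*(6*(-5))²) = 10*(2*(-30)²) = 10*(2*900) = 10*1800 = 18000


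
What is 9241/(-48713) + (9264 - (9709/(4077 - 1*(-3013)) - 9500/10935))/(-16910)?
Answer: -9420073235314181/12772723250718900 ≈ -0.73751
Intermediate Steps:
9241/(-48713) + (9264 - (9709/(4077 - 1*(-3013)) - 9500/10935))/(-16910) = 9241*(-1/48713) + (9264 - (9709/(4077 + 3013) - 9500*1/10935))*(-1/16910) = -9241/48713 + (9264 - (9709/7090 - 1900/2187))*(-1/16910) = -9241/48713 + (9264 - 1*7762583/15505830)*(-1/16910) = -9241/48713 + (9264 - 7762583/15505830)*(-1/16910) = -9241/48713 + (143638246537/15505830)*(-1/16910) = -9241/48713 - 143638246537/262203585300 = -9420073235314181/12772723250718900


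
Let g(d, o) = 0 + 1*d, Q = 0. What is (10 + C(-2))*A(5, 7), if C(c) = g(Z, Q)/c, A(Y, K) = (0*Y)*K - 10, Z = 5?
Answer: -75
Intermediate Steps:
A(Y, K) = -10 (A(Y, K) = 0*K - 10 = 0 - 10 = -10)
g(d, o) = d (g(d, o) = 0 + d = d)
C(c) = 5/c
(10 + C(-2))*A(5, 7) = (10 + 5/(-2))*(-10) = (10 + 5*(-1/2))*(-10) = (10 - 5/2)*(-10) = (15/2)*(-10) = -75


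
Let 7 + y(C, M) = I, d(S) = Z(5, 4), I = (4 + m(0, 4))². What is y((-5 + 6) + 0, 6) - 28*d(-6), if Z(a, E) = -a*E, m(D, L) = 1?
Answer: 578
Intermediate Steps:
Z(a, E) = -E*a
I = 25 (I = (4 + 1)² = 5² = 25)
d(S) = -20 (d(S) = -1*4*5 = -20)
y(C, M) = 18 (y(C, M) = -7 + 25 = 18)
y((-5 + 6) + 0, 6) - 28*d(-6) = 18 - 28*(-20) = 18 + 560 = 578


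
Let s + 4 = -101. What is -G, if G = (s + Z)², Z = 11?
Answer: -8836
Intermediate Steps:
s = -105 (s = -4 - 101 = -105)
G = 8836 (G = (-105 + 11)² = (-94)² = 8836)
-G = -1*8836 = -8836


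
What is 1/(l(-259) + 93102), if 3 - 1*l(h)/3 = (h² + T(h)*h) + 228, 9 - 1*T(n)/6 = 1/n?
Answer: -1/66840 ≈ -1.4961e-5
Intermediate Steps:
T(n) = 54 - 6/n
l(h) = -675 - 3*h² - 3*h*(54 - 6/h) (l(h) = 9 - 3*((h² + (54 - 6/h)*h) + 228) = 9 - 3*((h² + h*(54 - 6/h)) + 228) = 9 - 3*(228 + h² + h*(54 - 6/h)) = 9 + (-684 - 3*h² - 3*h*(54 - 6/h)) = -675 - 3*h² - 3*h*(54 - 6/h))
1/(l(-259) + 93102) = 1/((-657 - 162*(-259) - 3*(-259)²) + 93102) = 1/((-657 + 41958 - 3*67081) + 93102) = 1/((-657 + 41958 - 201243) + 93102) = 1/(-159942 + 93102) = 1/(-66840) = -1/66840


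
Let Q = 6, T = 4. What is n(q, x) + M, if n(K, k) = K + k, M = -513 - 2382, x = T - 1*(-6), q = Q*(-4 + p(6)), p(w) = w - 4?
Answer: -2897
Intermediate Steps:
p(w) = -4 + w
q = -12 (q = 6*(-4 + (-4 + 6)) = 6*(-4 + 2) = 6*(-2) = -12)
x = 10 (x = 4 - 1*(-6) = 4 + 6 = 10)
M = -2895
n(q, x) + M = (-12 + 10) - 2895 = -2 - 2895 = -2897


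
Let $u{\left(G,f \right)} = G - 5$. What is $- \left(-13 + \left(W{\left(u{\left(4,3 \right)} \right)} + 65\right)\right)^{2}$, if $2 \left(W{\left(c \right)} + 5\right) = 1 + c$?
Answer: $-2209$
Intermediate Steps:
$u{\left(G,f \right)} = -5 + G$
$W{\left(c \right)} = - \frac{9}{2} + \frac{c}{2}$ ($W{\left(c \right)} = -5 + \frac{1 + c}{2} = -5 + \left(\frac{1}{2} + \frac{c}{2}\right) = - \frac{9}{2} + \frac{c}{2}$)
$- \left(-13 + \left(W{\left(u{\left(4,3 \right)} \right)} + 65\right)\right)^{2} = - \left(-13 + \left(\left(- \frac{9}{2} + \frac{-5 + 4}{2}\right) + 65\right)\right)^{2} = - \left(-13 + \left(\left(- \frac{9}{2} + \frac{1}{2} \left(-1\right)\right) + 65\right)\right)^{2} = - \left(-13 + \left(\left(- \frac{9}{2} - \frac{1}{2}\right) + 65\right)\right)^{2} = - \left(-13 + \left(-5 + 65\right)\right)^{2} = - \left(-13 + 60\right)^{2} = - 47^{2} = \left(-1\right) 2209 = -2209$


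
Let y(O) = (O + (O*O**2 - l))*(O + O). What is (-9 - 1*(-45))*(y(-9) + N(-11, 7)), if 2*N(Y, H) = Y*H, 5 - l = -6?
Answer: 483966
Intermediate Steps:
l = 11 (l = 5 - 1*(-6) = 5 + 6 = 11)
N(Y, H) = H*Y/2 (N(Y, H) = (Y*H)/2 = (H*Y)/2 = H*Y/2)
y(O) = 2*O*(-11 + O + O**3) (y(O) = (O + (O*O**2 - 1*11))*(O + O) = (O + (O**3 - 11))*(2*O) = (O + (-11 + O**3))*(2*O) = (-11 + O + O**3)*(2*O) = 2*O*(-11 + O + O**3))
(-9 - 1*(-45))*(y(-9) + N(-11, 7)) = (-9 - 1*(-45))*(2*(-9)*(-11 - 9 + (-9)**3) + (1/2)*7*(-11)) = (-9 + 45)*(2*(-9)*(-11 - 9 - 729) - 77/2) = 36*(2*(-9)*(-749) - 77/2) = 36*(13482 - 77/2) = 36*(26887/2) = 483966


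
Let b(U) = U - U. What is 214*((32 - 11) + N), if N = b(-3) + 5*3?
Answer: 7704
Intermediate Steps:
b(U) = 0
N = 15 (N = 0 + 5*3 = 0 + 15 = 15)
214*((32 - 11) + N) = 214*((32 - 11) + 15) = 214*(21 + 15) = 214*36 = 7704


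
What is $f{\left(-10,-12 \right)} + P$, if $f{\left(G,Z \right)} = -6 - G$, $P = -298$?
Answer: $-294$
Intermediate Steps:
$f{\left(-10,-12 \right)} + P = \left(-6 - -10\right) - 298 = \left(-6 + 10\right) - 298 = 4 - 298 = -294$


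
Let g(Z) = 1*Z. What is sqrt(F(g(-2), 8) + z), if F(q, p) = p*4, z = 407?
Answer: sqrt(439) ≈ 20.952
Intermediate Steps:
g(Z) = Z
F(q, p) = 4*p
sqrt(F(g(-2), 8) + z) = sqrt(4*8 + 407) = sqrt(32 + 407) = sqrt(439)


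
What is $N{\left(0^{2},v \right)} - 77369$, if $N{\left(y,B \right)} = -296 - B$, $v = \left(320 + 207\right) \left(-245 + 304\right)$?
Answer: $-108758$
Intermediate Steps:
$v = 31093$ ($v = 527 \cdot 59 = 31093$)
$N{\left(0^{2},v \right)} - 77369 = \left(-296 - 31093\right) - 77369 = -31389 - 77369 = -108758$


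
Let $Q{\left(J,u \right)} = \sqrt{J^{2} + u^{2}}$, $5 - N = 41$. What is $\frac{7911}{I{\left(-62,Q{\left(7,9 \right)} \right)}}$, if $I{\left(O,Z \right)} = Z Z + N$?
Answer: $\frac{7911}{94} \approx 84.16$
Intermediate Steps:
$N = -36$ ($N = 5 - 41 = -36$)
$I{\left(O,Z \right)} = -36 + Z^{2}$ ($I{\left(O,Z \right)} = Z Z - 36 = Z^{2} - 36 = -36 + Z^{2}$)
$\frac{7911}{I{\left(-62,Q{\left(7,9 \right)} \right)}} = \frac{7911}{-36 + \left(\sqrt{7^{2} + 9^{2}}\right)^{2}} = \frac{7911}{-36 + \left(\sqrt{49 + 81}\right)^{2}} = \frac{7911}{-36 + \left(\sqrt{130}\right)^{2}} = \frac{7911}{-36 + 130} = \frac{7911}{94}$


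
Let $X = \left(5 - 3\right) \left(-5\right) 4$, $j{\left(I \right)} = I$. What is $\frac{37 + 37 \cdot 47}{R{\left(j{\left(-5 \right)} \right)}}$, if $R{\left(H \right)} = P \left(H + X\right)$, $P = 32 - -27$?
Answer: $- \frac{592}{885} \approx -0.66893$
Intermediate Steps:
$X = -40$ ($X = 2 \left(-5\right) 4 = \left(-10\right) 4 = -40$)
$P = 59$ ($P = 32 + 27 = 59$)
$R{\left(H \right)} = -2360 + 59 H$ ($R{\left(H \right)} = 59 \left(H - 40\right) = 59 \left(-40 + H\right) = -2360 + 59 H$)
$\frac{37 + 37 \cdot 47}{R{\left(j{\left(-5 \right)} \right)}} = \frac{37 + 37 \cdot 47}{-2360 + 59 \left(-5\right)} = \frac{37 + 1739}{-2360 - 295} = \frac{1776}{-2655} = 1776 \left(- \frac{1}{2655}\right) = - \frac{592}{885}$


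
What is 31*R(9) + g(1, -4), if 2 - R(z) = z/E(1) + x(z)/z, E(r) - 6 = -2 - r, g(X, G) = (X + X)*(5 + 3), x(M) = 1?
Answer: -166/9 ≈ -18.444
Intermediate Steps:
g(X, G) = 16*X (g(X, G) = (2*X)*8 = 16*X)
E(r) = 4 - r (E(r) = 6 + (-2 - r) = 4 - r)
R(z) = 2 - 1/z - z/3 (R(z) = 2 - (z/(4 - 1*1) + 1/z) = 2 - (z/(4 - 1) + 1/z) = 2 - (z/3 + 1/z) = 2 - (1/z + z/3) = 2 + (-1/z - z/3) = 2 - 1/z - z/3)
31*R(9) + g(1, -4) = 31*(2 - 1/9 - 1/3*9) + 16*1 = 31*(2 - 1*1/9 - 3) + 16 = 31*(2 - 1/9 - 3) + 16 = 31*(-10/9) + 16 = -310/9 + 16 = -166/9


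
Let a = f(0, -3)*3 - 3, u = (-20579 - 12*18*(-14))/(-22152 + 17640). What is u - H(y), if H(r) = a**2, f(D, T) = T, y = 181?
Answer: -632173/4512 ≈ -140.11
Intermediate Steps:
u = 17555/4512 (u = (-20579 - 216*(-14))/(-4512) = (-20579 + 3024)*(-1/4512) = -17555*(-1/4512) = 17555/4512 ≈ 3.8907)
a = -12 (a = -3*3 - 3 = -9 - 3 = -12)
H(r) = 144 (H(r) = (-12)**2 = 144)
u - H(y) = 17555/4512 - 1*144 = 17555/4512 - 144 = -632173/4512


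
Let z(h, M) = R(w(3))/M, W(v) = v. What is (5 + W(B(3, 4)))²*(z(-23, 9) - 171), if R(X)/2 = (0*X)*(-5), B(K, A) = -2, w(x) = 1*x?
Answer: -1539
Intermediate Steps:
w(x) = x
R(X) = 0 (R(X) = 2*((0*X)*(-5)) = 2*(0*(-5)) = 2*0 = 0)
z(h, M) = 0 (z(h, M) = 0/M = 0)
(5 + W(B(3, 4)))²*(z(-23, 9) - 171) = (5 - 2)²*(0 - 171) = 3²*(-171) = 9*(-171) = -1539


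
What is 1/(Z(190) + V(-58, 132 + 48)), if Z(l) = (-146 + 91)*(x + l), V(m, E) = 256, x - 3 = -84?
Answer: -1/5739 ≈ -0.00017425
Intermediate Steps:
x = -81 (x = 3 - 84 = -81)
Z(l) = 4455 - 55*l (Z(l) = (-146 + 91)*(-81 + l) = -55*(-81 + l) = 4455 - 55*l)
1/(Z(190) + V(-58, 132 + 48)) = 1/((4455 - 55*190) + 256) = 1/((4455 - 10450) + 256) = 1/(-5995 + 256) = 1/(-5739) = -1/5739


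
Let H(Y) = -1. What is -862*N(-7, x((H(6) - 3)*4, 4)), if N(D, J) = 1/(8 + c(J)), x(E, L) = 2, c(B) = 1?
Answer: -862/9 ≈ -95.778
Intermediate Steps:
N(D, J) = ⅑ (N(D, J) = 1/(8 + 1) = 1/9 = ⅑)
-862*N(-7, x((H(6) - 3)*4, 4)) = -862*⅑ = -862/9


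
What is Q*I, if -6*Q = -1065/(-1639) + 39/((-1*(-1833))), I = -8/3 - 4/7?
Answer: 1757596/4853079 ≈ 0.36216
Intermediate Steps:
I = -68/21 (I = -8*⅓ - 4*⅐ = -8/3 - 4/7 = -68/21 ≈ -3.2381)
Q = -25847/231099 (Q = -(-1065/(-1639) + 39/((-1*(-1833))))/6 = -(-1065*(-1/1639) + 39/1833)/6 = -(1065/1639 + 39*(1/1833))/6 = -(1065/1639 + 1/47)/6 = -⅙*51694/77033 = -25847/231099 ≈ -0.11184)
Q*I = -25847/231099*(-68/21) = 1757596/4853079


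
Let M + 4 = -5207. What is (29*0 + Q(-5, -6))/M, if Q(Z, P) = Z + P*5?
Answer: 35/5211 ≈ 0.0067166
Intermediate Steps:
Q(Z, P) = Z + 5*P
M = -5211 (M = -4 - 5207 = -5211)
(29*0 + Q(-5, -6))/M = (29*0 + (-5 + 5*(-6)))/(-5211) = (0 + (-5 - 30))*(-1/5211) = (0 - 35)*(-1/5211) = -35*(-1/5211) = 35/5211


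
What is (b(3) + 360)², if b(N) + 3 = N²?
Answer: 133956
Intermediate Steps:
b(N) = -3 + N²
(b(3) + 360)² = ((-3 + 3²) + 360)² = ((-3 + 9) + 360)² = (6 + 360)² = 366² = 133956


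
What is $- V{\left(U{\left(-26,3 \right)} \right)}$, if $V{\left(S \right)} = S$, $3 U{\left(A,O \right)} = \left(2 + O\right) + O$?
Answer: $- \frac{8}{3} \approx -2.6667$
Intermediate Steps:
$U{\left(A,O \right)} = \frac{2}{3} + \frac{2 O}{3}$ ($U{\left(A,O \right)} = \frac{\left(2 + O\right) + O}{3} = \frac{2 + 2 O}{3} = \frac{2}{3} + \frac{2 O}{3}$)
$- V{\left(U{\left(-26,3 \right)} \right)} = - (\frac{2}{3} + \frac{2}{3} \cdot 3) = - (\frac{2}{3} + 2) = \left(-1\right) \frac{8}{3} = - \frac{8}{3}$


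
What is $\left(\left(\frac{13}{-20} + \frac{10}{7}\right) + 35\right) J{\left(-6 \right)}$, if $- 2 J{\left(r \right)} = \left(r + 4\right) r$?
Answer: $- \frac{15027}{70} \approx -214.67$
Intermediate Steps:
$J{\left(r \right)} = - \frac{r \left(4 + r\right)}{2}$ ($J{\left(r \right)} = - \frac{\left(r + 4\right) r}{2} = - \frac{\left(4 + r\right) r}{2} = - \frac{r \left(4 + r\right)}{2}$)
$\left(\left(\frac{13}{-20} + \frac{10}{7}\right) + 35\right) J{\left(-6 \right)} = \left(\left(\frac{13}{-20} + \frac{10}{7}\right) + 35\right) \left(\left(- \frac{1}{2}\right) \left(-6\right) \left(4 - 6\right)\right) = \left(\left(13 \left(- \frac{1}{20}\right) + 10 \cdot \frac{1}{7}\right) + 35\right) \left(\left(- \frac{1}{2}\right) \left(-6\right) \left(-2\right)\right) = \left(\left(- \frac{13}{20} + \frac{10}{7}\right) + 35\right) \left(-6\right) = \left(\frac{109}{140} + 35\right) \left(-6\right) = \frac{5009}{140} \left(-6\right) = - \frac{15027}{70}$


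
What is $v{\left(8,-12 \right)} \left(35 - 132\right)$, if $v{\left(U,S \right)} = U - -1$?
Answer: $-873$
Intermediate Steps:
$v{\left(U,S \right)} = 1 + U$ ($v{\left(U,S \right)} = U + 1 = 1 + U$)
$v{\left(8,-12 \right)} \left(35 - 132\right) = \left(1 + 8\right) \left(35 - 132\right) = 9 \left(-97\right) = -873$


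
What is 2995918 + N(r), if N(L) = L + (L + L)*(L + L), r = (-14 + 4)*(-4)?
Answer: 3002358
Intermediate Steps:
r = 40 (r = -10*(-4) = 40)
N(L) = L + 4*L**2 (N(L) = L + (2*L)*(2*L) = L + 4*L**2)
2995918 + N(r) = 2995918 + 40*(1 + 4*40) = 2995918 + 40*(1 + 160) = 2995918 + 40*161 = 2995918 + 6440 = 3002358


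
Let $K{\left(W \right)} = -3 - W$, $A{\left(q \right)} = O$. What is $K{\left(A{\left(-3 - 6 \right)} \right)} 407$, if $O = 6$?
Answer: $-3663$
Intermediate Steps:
$A{\left(q \right)} = 6$
$K{\left(A{\left(-3 - 6 \right)} \right)} 407 = \left(-3 - 6\right) 407 = \left(-9\right) 407 = -3663$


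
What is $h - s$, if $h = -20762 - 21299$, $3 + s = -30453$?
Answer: $-11605$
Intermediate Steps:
$s = -30456$ ($s = -3 - 30453 = -30456$)
$h = -42061$ ($h = -20762 - 21299 = -42061$)
$h - s = -42061 - -30456 = -42061 + 30456 = -11605$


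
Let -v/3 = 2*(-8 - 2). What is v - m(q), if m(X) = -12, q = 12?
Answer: 72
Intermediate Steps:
v = 60 (v = -6*(-8 - 2) = -6*(-10) = -3*(-20) = 60)
v - m(q) = 60 - 1*(-12) = 60 + 12 = 72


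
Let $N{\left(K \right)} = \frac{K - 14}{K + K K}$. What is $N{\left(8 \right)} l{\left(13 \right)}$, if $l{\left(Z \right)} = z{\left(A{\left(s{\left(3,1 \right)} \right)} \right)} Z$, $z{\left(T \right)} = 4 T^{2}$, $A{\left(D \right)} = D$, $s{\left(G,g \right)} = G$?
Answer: $-39$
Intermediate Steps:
$N{\left(K \right)} = \frac{-14 + K}{K + K^{2}}$
$l{\left(Z \right)} = 36 Z$ ($l{\left(Z \right)} = 4 \cdot 3^{2} Z = 4 \cdot 9 Z = 36 Z$)
$N{\left(8 \right)} l{\left(13 \right)} = \frac{-14 + 8}{8 \left(1 + 8\right)} 36 \cdot 13 = \frac{1}{8} \cdot \frac{1}{9} \left(-6\right) 468 = \left(- \frac{1}{12}\right) 468 = -39$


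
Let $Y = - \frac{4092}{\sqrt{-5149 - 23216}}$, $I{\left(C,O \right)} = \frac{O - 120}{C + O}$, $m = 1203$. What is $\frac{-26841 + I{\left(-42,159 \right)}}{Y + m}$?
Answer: $- \frac{9848243210}{441578793} + \frac{3542968 i \sqrt{28365}}{1324736379} \approx -22.302 + 0.45043 i$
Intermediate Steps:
$I{\left(C,O \right)} = \frac{-120 + O}{C + O}$
$Y = \frac{44 i \sqrt{28365}}{305}$ ($Y = - \frac{4092}{\sqrt{-28365}} = - \frac{4092}{i \sqrt{28365}} = - 4092 \left(- \frac{i \sqrt{28365}}{28365}\right) = \frac{44 i \sqrt{28365}}{305} \approx 24.297 i$)
$\frac{-26841 + I{\left(-42,159 \right)}}{Y + m} = \frac{-26841 + \frac{-120 + 159}{-42 + 159}}{\frac{44 i \sqrt{28365}}{305} + 1203} = \frac{-26841 + \frac{1}{117} \cdot 39}{1203 + \frac{44 i \sqrt{28365}}{305}} = \frac{-26841 + \frac{1}{3}}{1203 + \frac{44 i \sqrt{28365}}{305}} = - \frac{80522}{3 \left(1203 + \frac{44 i \sqrt{28365}}{305}\right)}$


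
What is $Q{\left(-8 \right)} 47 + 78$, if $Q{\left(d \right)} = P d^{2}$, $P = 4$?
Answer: $12110$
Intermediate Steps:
$Q{\left(d \right)} = 4 d^{2}$
$Q{\left(-8 \right)} 47 + 78 = 4 \left(-8\right)^{2} \cdot 47 + 78 = 4 \cdot 64 \cdot 47 + 78 = 256 \cdot 47 + 78 = 12032 + 78 = 12110$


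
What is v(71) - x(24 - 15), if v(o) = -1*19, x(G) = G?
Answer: -28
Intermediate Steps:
v(o) = -19
v(71) - x(24 - 15) = -19 - (24 - 15) = -19 - 1*9 = -19 - 9 = -28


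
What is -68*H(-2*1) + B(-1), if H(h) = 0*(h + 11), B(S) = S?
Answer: -1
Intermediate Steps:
H(h) = 0 (H(h) = 0*(11 + h) = 0)
-68*H(-2*1) + B(-1) = -68*0 - 1 = 0 - 1 = -1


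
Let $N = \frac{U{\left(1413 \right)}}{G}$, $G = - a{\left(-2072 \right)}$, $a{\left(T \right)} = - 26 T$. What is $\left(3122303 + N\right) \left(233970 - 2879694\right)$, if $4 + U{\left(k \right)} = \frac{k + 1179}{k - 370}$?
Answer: $- \frac{29009951857667589777}{3511781} \approx -8.2607 \cdot 10^{12}$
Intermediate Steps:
$U{\left(k \right)} = -4 + \frac{1179 + k}{-370 + k}$ ($U{\left(k \right)} = -4 + \frac{k + 1179}{k - 370} = -4 + \frac{1179 + k}{-370 + k}$)
$G = -53872$ ($G = - \left(-26\right) \left(-2072\right) = \left(-1\right) 53872 = -53872$)
$N = \frac{395}{14047124}$ ($N = \frac{\frac{1}{-370 + 1413} \left(2659 - 4239\right)}{-53872} = \frac{2659 - 4239}{1043} \left(- \frac{1}{53872}\right) = \frac{1}{1043} \left(-1580\right) \left(- \frac{1}{53872}\right) = \left(- \frac{1580}{1043}\right) \left(- \frac{1}{53872}\right) = \frac{395}{14047124} \approx 2.812 \cdot 10^{-5}$)
$\left(3122303 + N\right) \left(233970 - 2879694\right) = \left(3122303 + \frac{395}{14047124}\right) \left(233970 - 2879694\right) = \frac{43859377406967}{14047124} \left(-2645724\right) = - \frac{29009951857667589777}{3511781}$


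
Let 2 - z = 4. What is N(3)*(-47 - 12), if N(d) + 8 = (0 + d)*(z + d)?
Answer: 295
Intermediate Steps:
z = -2 (z = 2 - 1*4 = 2 - 4 = -2)
N(d) = -8 + d*(-2 + d) (N(d) = -8 + (0 + d)*(-2 + d) = -8 + d*(-2 + d))
N(3)*(-47 - 12) = (-8 + 3² - 2*3)*(-47 - 12) = (-8 + 9 - 6)*(-59) = -5*(-59) = 295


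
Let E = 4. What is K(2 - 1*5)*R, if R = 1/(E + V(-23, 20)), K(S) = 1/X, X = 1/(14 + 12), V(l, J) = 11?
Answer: 26/15 ≈ 1.7333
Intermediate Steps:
X = 1/26 ≈ 0.038462
K(S) = 26 (K(S) = 1/(1/26) = 26)
R = 1/15 (R = 1/(4 + 11) = 1/15 ≈ 0.066667)
K(2 - 1*5)*R = 26*(1/15) = 26/15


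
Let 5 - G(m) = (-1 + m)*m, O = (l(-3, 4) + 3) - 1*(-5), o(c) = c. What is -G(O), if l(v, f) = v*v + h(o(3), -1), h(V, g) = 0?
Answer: 267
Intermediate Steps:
l(v, f) = v² (l(v, f) = v*v + 0 = v² + 0 = v²)
O = 17 (O = ((-3)² + 3) - 1*(-5) = (9 + 3) + 5 = 12 + 5 = 17)
G(m) = 5 - m*(-1 + m) (G(m) = 5 - (-1 + m)*m = 5 - m*(-1 + m))
-G(O) = -(5 + 17 - 1*17²) = -(5 + 17 - 1*289) = -(5 + 17 - 289) = -1*(-267) = 267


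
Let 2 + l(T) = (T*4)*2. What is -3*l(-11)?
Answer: 270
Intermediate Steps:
l(T) = -2 + 8*T (l(T) = -2 + (T*4)*2 = -2 + (4*T)*2 = -2 + 8*T)
-3*l(-11) = -3*(-2 + 8*(-11)) = -3*(-2 - 88) = -3*(-90) = 270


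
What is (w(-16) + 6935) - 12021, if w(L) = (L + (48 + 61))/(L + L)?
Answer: -162845/32 ≈ -5088.9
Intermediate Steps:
w(L) = (109 + L)/(2*L) (w(L) = (L + 109)/((2*L)) = (109 + L)*(1/(2*L)) = (109 + L)/(2*L))
(w(-16) + 6935) - 12021 = ((½)*(109 - 16)/(-16) + 6935) - 12021 = ((½)*(-1/16)*93 + 6935) - 12021 = (-93/32 + 6935) - 12021 = 221827/32 - 12021 = -162845/32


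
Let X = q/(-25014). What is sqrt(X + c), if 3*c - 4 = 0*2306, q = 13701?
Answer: sqrt(491550114)/25014 ≈ 0.88634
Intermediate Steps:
X = -4567/8338 (X = 13701/(-25014) = 13701*(-1/25014) = -4567/8338 ≈ -0.54773)
c = 4/3 (c = 4/3 + (0*2306)/3 = 4/3 + (1/3)*0 = 4/3 + 0 = 4/3 ≈ 1.3333)
sqrt(X + c) = sqrt(-4567/8338 + 4/3) = sqrt(19651/25014) = sqrt(491550114)/25014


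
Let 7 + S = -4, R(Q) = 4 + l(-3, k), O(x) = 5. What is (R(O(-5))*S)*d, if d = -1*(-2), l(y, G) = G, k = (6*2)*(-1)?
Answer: 176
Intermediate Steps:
k = -12 (k = 12*(-1) = -12)
R(Q) = -8 (R(Q) = 4 - 12 = -8)
d = 2
S = -11 (S = -7 - 4 = -11)
(R(O(-5))*S)*d = -8*(-11)*2 = 88*2 = 176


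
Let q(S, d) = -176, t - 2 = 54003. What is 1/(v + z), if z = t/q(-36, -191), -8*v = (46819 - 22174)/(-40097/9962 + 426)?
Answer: -147970768/46484585071 ≈ -0.0031832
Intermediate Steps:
t = 54005 (t = 2 + 54003 = 54005)
v = -24551349/3362972 (v = -(46819 - 22174)/(8*(-40097/9962 + 426)) = -24645/(8*(-40097*1/9962 + 426)) = -24645/(8*(-40097/9962 + 426)) = -24645/(8*4203715/9962) = -24645*9962/(8*4203715) = -⅛*49102698/840743 = -24551349/3362972 ≈ -7.3005)
z = -54005/176 (z = 54005/(-176) = 54005*(-1/176) = -54005/176 ≈ -306.85)
1/(v + z) = 1/(-24551349/3362972 - 54005/176) = 1/(-46484585071/147970768) = -147970768/46484585071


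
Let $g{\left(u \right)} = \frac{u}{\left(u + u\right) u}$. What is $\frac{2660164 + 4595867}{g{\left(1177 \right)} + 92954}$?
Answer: $\frac{17080696974}{218813717} \approx 78.06$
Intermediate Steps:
$g{\left(u \right)} = \frac{1}{2 u}$ ($g{\left(u \right)} = \frac{u}{2 u u} = \frac{u}{2 u^{2}} = u \frac{1}{2 u^{2}} = \frac{1}{2 u}$)
$\frac{2660164 + 4595867}{g{\left(1177 \right)} + 92954} = \frac{2660164 + 4595867}{\frac{1}{2 \cdot 1177} + 92954} = \frac{7256031}{\frac{1}{2} \cdot \frac{1}{1177} + 92954} = \frac{7256031}{\frac{1}{2354} + 92954} = \frac{7256031}{\frac{218813717}{2354}} = 7256031 \cdot \frac{2354}{218813717} = \frac{17080696974}{218813717}$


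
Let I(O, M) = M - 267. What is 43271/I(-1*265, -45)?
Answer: -43271/312 ≈ -138.69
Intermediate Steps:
I(O, M) = -267 + M
43271/I(-1*265, -45) = 43271/(-267 - 45) = 43271/(-312) = 43271*(-1/312) = -43271/312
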